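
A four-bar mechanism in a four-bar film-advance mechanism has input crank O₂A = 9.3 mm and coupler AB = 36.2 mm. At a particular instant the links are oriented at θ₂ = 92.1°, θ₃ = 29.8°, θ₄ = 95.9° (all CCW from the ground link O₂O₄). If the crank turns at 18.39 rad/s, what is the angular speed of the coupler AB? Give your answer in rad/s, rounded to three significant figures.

0.342

ω₂ = 18.39 rad/s
Differentiating the loop-closure r₂e^{iθ₂}+r₃e^{iθ₃}=r₁+r₄e^{iθ₄} gives r₂ω₂e^{iθ₂}+r₃ω₃e^{iθ₃}=r₄ω₄e^{iθ₄}.
Eliminating the other unknown: ω₃ = r₂ω₂ sin(θ₄−θ₂) / [r₃ sin(θ₃−θ₄)].
Numerator sine = +0.06627; denominator sine = -0.91425.
Result = 0.0093·18.39·(+0.06627) / (0.0362·(-0.91425)) = -0.34248 rad/s; magnitude 0.34248 rad/s.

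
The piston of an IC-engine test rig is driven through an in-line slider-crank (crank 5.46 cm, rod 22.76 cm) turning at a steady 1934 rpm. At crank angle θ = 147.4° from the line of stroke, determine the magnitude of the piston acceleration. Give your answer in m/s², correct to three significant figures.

ω = 2π·1934/60 = 202.5 rad/s
x(θ) = r cosθ + √(L² − r² sin²θ); with ω constant, a = ω²·d²x/dθ².
d²x/dθ² = −r cosθ − r²(cos2θ)/√u − r⁴ sin²2θ/(4u^{3/2}),  u = L² − r² sin²θ = 0.0509364 m².
Substituting r = 0.0546 m, L = 0.2276 m, θ = 147.4°: d²x/dθ² = +0.040298 m.
a = ω²·d²x/dθ² = (202.5)²·(+0.040298) = +1652.9 m/s²;  |a| = 1652.9 m/s².

1650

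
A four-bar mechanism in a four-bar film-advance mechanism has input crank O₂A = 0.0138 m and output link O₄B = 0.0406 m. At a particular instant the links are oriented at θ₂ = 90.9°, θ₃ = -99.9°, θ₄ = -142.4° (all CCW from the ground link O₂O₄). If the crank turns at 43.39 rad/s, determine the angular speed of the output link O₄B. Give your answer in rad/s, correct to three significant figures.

ω₂ = 43.39 rad/s
Differentiating the loop-closure r₂e^{iθ₂}+r₃e^{iθ₃}=r₁+r₄e^{iθ₄} gives r₂ω₂e^{iθ₂}+r₃ω₃e^{iθ₃}=r₄ω₄e^{iθ₄}.
Eliminating the other unknown: ω₄ = r₂ω₂ sin(θ₂−θ₃) / [r₄ sin(θ₄−θ₃)].
Numerator sine = -0.18738; denominator sine = -0.67559.
Result = 0.0138·43.39·(-0.18738) / (0.0406·(-0.67559)) = +4.0906 rad/s; magnitude 4.0906 rad/s.

4.09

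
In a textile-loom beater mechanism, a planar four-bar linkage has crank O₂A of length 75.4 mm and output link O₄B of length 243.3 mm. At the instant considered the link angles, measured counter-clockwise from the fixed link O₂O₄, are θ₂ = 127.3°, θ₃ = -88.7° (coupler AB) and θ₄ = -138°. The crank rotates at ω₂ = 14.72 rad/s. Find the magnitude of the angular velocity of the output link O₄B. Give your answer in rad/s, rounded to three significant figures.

3.54

ω₂ = 14.72 rad/s
Differentiating the loop-closure r₂e^{iθ₂}+r₃e^{iθ₃}=r₁+r₄e^{iθ₄} gives r₂ω₂e^{iθ₂}+r₃ω₃e^{iθ₃}=r₄ω₄e^{iθ₄}.
Eliminating the other unknown: ω₄ = r₂ω₂ sin(θ₂−θ₃) / [r₄ sin(θ₄−θ₃)].
Numerator sine = -0.58779; denominator sine = -0.75813.
Result = 0.0754·14.72·(-0.58779) / (0.2433·(-0.75813)) = +3.5368 rad/s; magnitude 3.5368 rad/s.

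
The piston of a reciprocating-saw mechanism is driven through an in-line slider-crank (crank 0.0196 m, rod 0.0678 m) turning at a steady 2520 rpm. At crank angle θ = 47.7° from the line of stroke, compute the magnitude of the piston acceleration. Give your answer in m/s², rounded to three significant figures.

ω = 2π·2520/60 = 263.9 rad/s
x(θ) = r cosθ + √(L² − r² sin²θ); with ω constant, a = ω²·d²x/dθ².
d²x/dθ² = −r cosθ − r²(cos2θ)/√u − r⁴ sin²2θ/(4u^{3/2}),  u = L² − r² sin²θ = 0.00438668 m².
Substituting r = 0.0196 m, L = 0.0678 m, θ = 47.7°: d²x/dθ² = -0.012771 m.
a = ω²·d²x/dθ² = (263.9)²·(-0.012771) = -889.38 m/s²;  |a| = 889.38 m/s².

889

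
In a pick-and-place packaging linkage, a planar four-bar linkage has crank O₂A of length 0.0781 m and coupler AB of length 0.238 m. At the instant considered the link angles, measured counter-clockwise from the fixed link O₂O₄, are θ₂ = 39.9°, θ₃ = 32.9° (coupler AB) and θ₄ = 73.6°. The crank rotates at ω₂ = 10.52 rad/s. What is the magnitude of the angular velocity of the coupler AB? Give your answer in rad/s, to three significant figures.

2.94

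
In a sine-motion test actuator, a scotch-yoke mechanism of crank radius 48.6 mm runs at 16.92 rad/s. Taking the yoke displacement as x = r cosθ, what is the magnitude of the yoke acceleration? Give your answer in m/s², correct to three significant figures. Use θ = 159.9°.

ω = 16.92 rad/s
x = r cosθ ⇒ ẍ = −rω² cosθ (ω constant).
|a| = rω²|cosθ| = 0.0486·(16.92)²·|cos 159.9°| = 13.066 m/s².

13.1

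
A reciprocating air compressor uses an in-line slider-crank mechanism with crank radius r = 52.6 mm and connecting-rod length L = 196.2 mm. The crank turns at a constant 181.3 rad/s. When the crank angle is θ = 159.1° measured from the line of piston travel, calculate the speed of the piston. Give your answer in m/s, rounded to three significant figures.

2.55

ω = 181.3 rad/s
For an in-line slider-crank, x = r cosθ + √(L² − r² sin²θ), so v = −rω sinθ·[1 + r cosθ/√(L² − r² sin²θ)].
With r = 0.0526 m, L = 0.1962 m, θ = 159.1°: √(L² − r² sin²θ) = 0.1953 m.
v = −0.0526·181.3·0.35674·[1 + 0.0526·-0.93420/0.1953] = -2.546 m/s.
|v| = 2.546 m/s.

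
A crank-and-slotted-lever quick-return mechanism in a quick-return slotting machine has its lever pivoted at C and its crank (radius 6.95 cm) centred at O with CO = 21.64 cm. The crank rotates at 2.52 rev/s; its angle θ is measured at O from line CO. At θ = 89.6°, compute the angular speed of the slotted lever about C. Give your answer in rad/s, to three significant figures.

1.51

ω = 15.83 rad/s (from 2.52 rev/s).
Crank pin A relative to C: A = (d + r cosθ, r sinθ); lever angle φ = atan2(r sinθ, d + r cosθ).
Differentiating tanφ: φ̇ = rω(d cosθ + r)/(d² + r² + 2dr cosθ).
d² + r² + 2dr cosθ = |CA|² = 0.0518692 m²;  d cosθ + r = +0.071011 m.
|ω_lever| = |0.0695·15.83·+0.071011| / 0.0518692 = 1.5065 rad/s.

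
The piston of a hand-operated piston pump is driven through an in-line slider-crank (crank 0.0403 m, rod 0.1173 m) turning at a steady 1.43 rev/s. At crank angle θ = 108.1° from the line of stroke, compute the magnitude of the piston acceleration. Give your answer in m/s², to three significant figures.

ω = 2π·1.43 = 8.985 rad/s
x(θ) = r cosθ + √(L² − r² sin²θ); with ω constant, a = ω²·d²x/dθ².
d²x/dθ² = −r cosθ − r²(cos2θ)/√u − r⁴ sin²2θ/(4u^{3/2}),  u = L² − r² sin²θ = 0.012292 m².
Substituting r = 0.0403 m, L = 0.1173 m, θ = 108.1°: d²x/dθ² = +0.024172 m.
a = ω²·d²x/dθ² = (8.985)²·(+0.024172) = +1.9514 m/s²;  |a| = 1.9514 m/s².

1.95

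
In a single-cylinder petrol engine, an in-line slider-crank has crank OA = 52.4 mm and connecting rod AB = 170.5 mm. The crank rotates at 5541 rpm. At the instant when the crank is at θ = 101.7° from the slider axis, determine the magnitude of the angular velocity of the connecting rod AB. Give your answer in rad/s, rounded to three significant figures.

ω = 580.3 rad/s (converted from 5541 rpm).
The rod makes angle φ with the slider axis where L sinφ = r sinθ; differentiating, L cosφ·φ̇ = r ω cosθ.
L cosφ = √(L² − r² sin²θ) = 0.1626 m.
|ω_rod| = r ω |cosθ| / √(L² − r² sin²θ) = 0.0524·580.3·0.20279/0.1626 = 37.921 rad/s.

37.9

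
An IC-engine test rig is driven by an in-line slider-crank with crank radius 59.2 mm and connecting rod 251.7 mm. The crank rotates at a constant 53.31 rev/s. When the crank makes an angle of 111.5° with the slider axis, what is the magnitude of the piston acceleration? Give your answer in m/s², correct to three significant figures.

ω = 2π·53.3 = 335 rad/s
x(θ) = r cosθ + √(L² − r² sin²θ); with ω constant, a = ω²·d²x/dθ².
d²x/dθ² = −r cosθ − r²(cos2θ)/√u − r⁴ sin²2θ/(4u^{3/2}),  u = L² − r² sin²θ = 0.060319 m².
Substituting r = 0.0592 m, L = 0.2517 m, θ = 111.5°: d²x/dθ² = +0.032037 m.
a = ω²·d²x/dθ² = (335)²·(+0.032037) = +3594.4 m/s²;  |a| = 3594.4 m/s².

3590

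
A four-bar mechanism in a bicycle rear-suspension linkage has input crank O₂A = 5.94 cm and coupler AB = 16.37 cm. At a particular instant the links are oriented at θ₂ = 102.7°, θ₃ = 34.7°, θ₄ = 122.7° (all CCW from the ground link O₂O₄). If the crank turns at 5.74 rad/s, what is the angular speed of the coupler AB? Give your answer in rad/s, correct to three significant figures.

ω₂ = 5.74 rad/s
Differentiating the loop-closure r₂e^{iθ₂}+r₃e^{iθ₃}=r₁+r₄e^{iθ₄} gives r₂ω₂e^{iθ₂}+r₃ω₃e^{iθ₃}=r₄ω₄e^{iθ₄}.
Eliminating the other unknown: ω₃ = r₂ω₂ sin(θ₄−θ₂) / [r₃ sin(θ₃−θ₄)].
Numerator sine = +0.34202; denominator sine = -0.99939.
Result = 0.0594·5.74·(+0.34202) / (0.1637·(-0.99939)) = -0.7128 rad/s; magnitude 0.7128 rad/s.

0.713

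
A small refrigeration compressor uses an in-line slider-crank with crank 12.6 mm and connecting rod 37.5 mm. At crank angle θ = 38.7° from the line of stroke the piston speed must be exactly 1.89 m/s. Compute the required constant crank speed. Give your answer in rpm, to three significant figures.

For an in-line slider-crank, |v_piston| = rω|sinθ|·[1 + r cosθ/√(L² − r² sin²θ)].
With r = 0.0126 m, L = 0.0375 m, θ = 38.7°: the bracketed kinematic factor |dx/dθ| = 0.009991 m.
ω = v/|dx/dθ| = 1.89/0.009991 = 189.17 rad/s.
N = 60ω/(2π) = 1806.4 rpm.

1810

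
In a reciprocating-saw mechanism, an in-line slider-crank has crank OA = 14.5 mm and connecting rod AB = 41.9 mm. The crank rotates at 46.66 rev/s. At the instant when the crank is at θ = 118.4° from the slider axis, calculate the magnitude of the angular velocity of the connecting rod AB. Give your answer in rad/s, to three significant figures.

50.7

ω = 293.2 rad/s (converted from 46.66 rev/s).
The rod makes angle φ with the slider axis where L sinφ = r sinθ; differentiating, L cosφ·φ̇ = r ω cosθ.
L cosφ = √(L² − r² sin²θ) = 0.039911 m.
|ω_rod| = r ω |cosθ| / √(L² − r² sin²θ) = 0.0145·293.2·0.47562/0.039911 = 50.659 rad/s.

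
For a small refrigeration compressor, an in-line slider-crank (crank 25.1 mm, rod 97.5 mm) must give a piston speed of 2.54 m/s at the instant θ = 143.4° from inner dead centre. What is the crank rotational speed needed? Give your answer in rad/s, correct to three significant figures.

For an in-line slider-crank, |v_piston| = rω|sinθ|·[1 + r cosθ/√(L² − r² sin²θ)].
With r = 0.0251 m, L = 0.0975 m, θ = 143.4°: the bracketed kinematic factor |dx/dθ| = 0.011835 m.
ω = v/|dx/dθ| = 2.54/0.011835 = 214.61 rad/s.

215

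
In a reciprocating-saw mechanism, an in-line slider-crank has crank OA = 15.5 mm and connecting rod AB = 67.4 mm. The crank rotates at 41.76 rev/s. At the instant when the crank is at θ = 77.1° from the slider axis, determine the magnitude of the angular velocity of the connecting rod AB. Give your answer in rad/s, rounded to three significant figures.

ω = 262.4 rad/s (converted from 41.76 rev/s).
The rod makes angle φ with the slider axis where L sinφ = r sinθ; differentiating, L cosφ·φ̇ = r ω cosθ.
L cosφ = √(L² − r² sin²θ) = 0.065685 m.
|ω_rod| = r ω |cosθ| / √(L² − r² sin²θ) = 0.0155·262.4·0.22325/0.065685 = 13.823 rad/s.

13.8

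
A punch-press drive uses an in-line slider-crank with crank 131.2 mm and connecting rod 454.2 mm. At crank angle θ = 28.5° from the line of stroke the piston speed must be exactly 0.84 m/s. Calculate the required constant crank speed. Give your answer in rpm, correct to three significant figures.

102

For an in-line slider-crank, |v_piston| = rω|sinθ|·[1 + r cosθ/√(L² − r² sin²θ)].
With r = 0.1312 m, L = 0.4542 m, θ = 28.5°: the bracketed kinematic factor |dx/dθ| = 0.078648 m.
ω = v/|dx/dθ| = 0.84/0.078648 = 10.68 rad/s.
N = 60ω/(2π) = 101.99 rpm.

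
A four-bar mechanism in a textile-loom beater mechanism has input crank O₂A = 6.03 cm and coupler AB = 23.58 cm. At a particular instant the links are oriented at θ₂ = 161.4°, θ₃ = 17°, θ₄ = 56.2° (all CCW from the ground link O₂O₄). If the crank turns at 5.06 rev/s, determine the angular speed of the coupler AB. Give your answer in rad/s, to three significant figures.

ω₂ = 31.79 rad/s (from 5.06 rev/s).
Differentiating the loop-closure r₂e^{iθ₂}+r₃e^{iθ₃}=r₁+r₄e^{iθ₄} gives r₂ω₂e^{iθ₂}+r₃ω₃e^{iθ₃}=r₄ω₄e^{iθ₄}.
Eliminating the other unknown: ω₃ = r₂ω₂ sin(θ₄−θ₂) / [r₃ sin(θ₃−θ₄)].
Numerator sine = -0.96502; denominator sine = -0.63203.
Result = 0.0603·31.79·(-0.96502) / (0.2358·(-0.63203)) = +12.414 rad/s; magnitude 12.414 rad/s.

12.4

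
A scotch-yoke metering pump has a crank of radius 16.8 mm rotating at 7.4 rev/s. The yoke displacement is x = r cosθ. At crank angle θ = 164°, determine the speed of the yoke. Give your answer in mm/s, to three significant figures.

215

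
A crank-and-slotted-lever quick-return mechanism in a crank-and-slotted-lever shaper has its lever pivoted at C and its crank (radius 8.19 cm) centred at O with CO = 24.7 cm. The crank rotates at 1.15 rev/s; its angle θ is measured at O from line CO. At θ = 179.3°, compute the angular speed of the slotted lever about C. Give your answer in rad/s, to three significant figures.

ω = 7.226 rad/s (from 1.15 rev/s).
Crank pin A relative to C: A = (d + r cosθ, r sinθ); lever angle φ = atan2(r sinθ, d + r cosθ).
Differentiating tanφ: φ̇ = rω(d cosθ + r)/(d² + r² + 2dr cosθ).
d² + r² + 2dr cosθ = |CA|² = 0.027261 m²;  d cosθ + r = -0.16508 m.
|ω_lever| = |0.0819·7.226·-0.16508| / 0.027261 = 3.5836 rad/s.

3.58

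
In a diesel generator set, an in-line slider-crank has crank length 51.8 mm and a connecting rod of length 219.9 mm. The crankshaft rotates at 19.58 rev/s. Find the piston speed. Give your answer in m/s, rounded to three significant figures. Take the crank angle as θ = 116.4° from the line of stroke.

5.10

ω = 2π·19.6 = 123 rad/s
For an in-line slider-crank, x = r cosθ + √(L² − r² sin²θ), so v = −rω sinθ·[1 + r cosθ/√(L² − r² sin²θ)].
With r = 0.0518 m, L = 0.2199 m, θ = 116.4°: √(L² − r² sin²θ) = 0.21495 m.
v = −0.0518·123·0.89571·[1 + 0.0518·-0.44464/0.21495] = -5.0965 m/s.
|v| = 5.0965 m/s.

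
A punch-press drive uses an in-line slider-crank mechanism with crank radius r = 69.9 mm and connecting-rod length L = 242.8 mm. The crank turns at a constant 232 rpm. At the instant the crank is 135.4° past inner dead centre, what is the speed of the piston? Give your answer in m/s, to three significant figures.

ω = 2π·232/60 = 24.29 rad/s
For an in-line slider-crank, x = r cosθ + √(L² − r² sin²θ), so v = −rω sinθ·[1 + r cosθ/√(L² − r² sin²θ)].
With r = 0.0699 m, L = 0.2428 m, θ = 135.4°: √(L² − r² sin²θ) = 0.23779 m.
v = −0.0699·24.29·0.70215·[1 + 0.0699·-0.71203/0.23779] = -0.94283 m/s.
|v| = 0.94283 m/s.

0.943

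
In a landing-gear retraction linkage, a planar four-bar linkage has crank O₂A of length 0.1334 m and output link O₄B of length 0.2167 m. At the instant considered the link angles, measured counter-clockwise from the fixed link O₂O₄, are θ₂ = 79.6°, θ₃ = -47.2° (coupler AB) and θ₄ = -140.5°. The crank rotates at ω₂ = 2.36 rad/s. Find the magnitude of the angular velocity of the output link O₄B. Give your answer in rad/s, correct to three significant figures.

1.17

ω₂ = 2.36 rad/s
Differentiating the loop-closure r₂e^{iθ₂}+r₃e^{iθ₃}=r₁+r₄e^{iθ₄} gives r₂ω₂e^{iθ₂}+r₃ω₃e^{iθ₃}=r₄ω₄e^{iθ₄}.
Eliminating the other unknown: ω₄ = r₂ω₂ sin(θ₂−θ₃) / [r₄ sin(θ₄−θ₃)].
Numerator sine = +0.80073; denominator sine = -0.99834.
Result = 0.1334·2.36·(+0.80073) / (0.2167·(-0.99834)) = -1.1652 rad/s; magnitude 1.1652 rad/s.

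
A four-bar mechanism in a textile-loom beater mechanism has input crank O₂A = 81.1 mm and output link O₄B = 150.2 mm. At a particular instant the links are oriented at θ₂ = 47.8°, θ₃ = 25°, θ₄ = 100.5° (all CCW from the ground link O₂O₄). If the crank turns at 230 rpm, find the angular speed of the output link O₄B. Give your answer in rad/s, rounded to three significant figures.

5.21

ω₂ = 24.09 rad/s (from 230 rpm).
Differentiating the loop-closure r₂e^{iθ₂}+r₃e^{iθ₃}=r₁+r₄e^{iθ₄} gives r₂ω₂e^{iθ₂}+r₃ω₃e^{iθ₃}=r₄ω₄e^{iθ₄}.
Eliminating the other unknown: ω₄ = r₂ω₂ sin(θ₂−θ₃) / [r₄ sin(θ₄−θ₃)].
Numerator sine = +0.38752; denominator sine = +0.96815.
Result = 0.0811·24.09·(+0.38752) / (0.1502·(+0.96815)) = +5.2054 rad/s; magnitude 5.2054 rad/s.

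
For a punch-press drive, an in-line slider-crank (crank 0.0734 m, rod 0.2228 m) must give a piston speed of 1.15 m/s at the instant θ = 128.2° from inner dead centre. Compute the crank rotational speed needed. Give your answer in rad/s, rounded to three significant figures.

25.3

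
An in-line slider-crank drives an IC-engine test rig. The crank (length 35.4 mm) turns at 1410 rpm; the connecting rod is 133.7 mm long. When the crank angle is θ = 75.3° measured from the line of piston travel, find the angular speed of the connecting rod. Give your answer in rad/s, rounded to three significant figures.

ω = 147.7 rad/s (converted from 1410 rpm).
The rod makes angle φ with the slider axis where L sinφ = r sinθ; differentiating, L cosφ·φ̇ = r ω cosθ.
L cosφ = √(L² − r² sin²θ) = 0.12924 m.
|ω_rod| = r ω |cosθ| / √(L² − r² sin²θ) = 0.0354·147.7·0.25376/0.12924 = 10.263 rad/s.

10.3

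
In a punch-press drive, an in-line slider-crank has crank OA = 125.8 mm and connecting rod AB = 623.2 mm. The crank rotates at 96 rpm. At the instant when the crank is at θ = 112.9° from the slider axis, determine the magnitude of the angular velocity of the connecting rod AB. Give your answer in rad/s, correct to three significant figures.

ω = 10.05 rad/s (converted from 96 rpm).
The rod makes angle φ with the slider axis where L sinφ = r sinθ; differentiating, L cosφ·φ̇ = r ω cosθ.
L cosφ = √(L² − r² sin²θ) = 0.61233 m.
|ω_rod| = r ω |cosθ| / √(L² − r² sin²θ) = 0.1258·10.05·0.38912/0.61233 = 0.80368 rad/s.

0.804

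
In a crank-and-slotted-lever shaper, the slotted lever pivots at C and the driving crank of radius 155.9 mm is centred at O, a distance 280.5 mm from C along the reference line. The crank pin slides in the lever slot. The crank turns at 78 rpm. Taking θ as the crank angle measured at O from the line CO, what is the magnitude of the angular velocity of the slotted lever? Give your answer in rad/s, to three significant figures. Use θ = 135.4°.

1.37

ω = 8.168 rad/s (from 78 rpm).
Crank pin A relative to C: A = (d + r cosθ, r sinθ); lever angle φ = atan2(r sinθ, d + r cosθ).
Differentiating tanφ: φ̇ = rω(d cosθ + r)/(d² + r² + 2dr cosθ).
d² + r² + 2dr cosθ = |CA|² = 0.0407113 m²;  d cosθ + r = -0.043823 m.
|ω_lever| = |0.1559·8.168·-0.043823| / 0.0407113 = 1.3708 rad/s.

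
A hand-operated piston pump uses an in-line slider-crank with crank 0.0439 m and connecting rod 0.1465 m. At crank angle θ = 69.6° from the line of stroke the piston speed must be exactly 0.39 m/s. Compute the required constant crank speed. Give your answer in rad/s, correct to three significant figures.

For an in-line slider-crank, |v_piston| = rω|sinθ|·[1 + r cosθ/√(L² − r² sin²θ)].
With r = 0.0439 m, L = 0.1465 m, θ = 69.6°: the bracketed kinematic factor |dx/dθ| = 0.045625 m.
ω = v/|dx/dθ| = 0.39/0.045625 = 8.548 rad/s.

8.55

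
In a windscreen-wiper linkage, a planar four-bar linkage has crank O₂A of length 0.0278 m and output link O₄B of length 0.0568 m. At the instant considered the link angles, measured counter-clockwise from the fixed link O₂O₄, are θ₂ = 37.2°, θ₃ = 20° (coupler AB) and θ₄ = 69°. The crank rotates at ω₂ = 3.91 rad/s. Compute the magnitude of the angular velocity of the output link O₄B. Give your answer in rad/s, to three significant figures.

0.750

ω₂ = 3.91 rad/s
Differentiating the loop-closure r₂e^{iθ₂}+r₃e^{iθ₃}=r₁+r₄e^{iθ₄} gives r₂ω₂e^{iθ₂}+r₃ω₃e^{iθ₃}=r₄ω₄e^{iθ₄}.
Eliminating the other unknown: ω₄ = r₂ω₂ sin(θ₂−θ₃) / [r₄ sin(θ₄−θ₃)].
Numerator sine = +0.29571; denominator sine = +0.75471.
Result = 0.0278·3.91·(+0.29571) / (0.0568·(+0.75471)) = +0.74982 rad/s; magnitude 0.74982 rad/s.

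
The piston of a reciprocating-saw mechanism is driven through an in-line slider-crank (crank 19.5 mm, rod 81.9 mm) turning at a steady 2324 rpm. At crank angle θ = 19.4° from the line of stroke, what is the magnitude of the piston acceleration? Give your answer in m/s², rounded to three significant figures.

1310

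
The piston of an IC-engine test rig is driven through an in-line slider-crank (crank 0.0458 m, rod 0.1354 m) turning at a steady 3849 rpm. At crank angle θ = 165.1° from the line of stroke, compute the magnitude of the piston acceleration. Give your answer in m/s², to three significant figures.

4980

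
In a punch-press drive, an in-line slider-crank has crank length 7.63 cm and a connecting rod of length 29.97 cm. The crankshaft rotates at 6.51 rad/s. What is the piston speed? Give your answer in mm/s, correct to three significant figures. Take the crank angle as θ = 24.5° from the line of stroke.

254

ω = 6.51 rad/s
For an in-line slider-crank, x = r cosθ + √(L² − r² sin²θ), so v = −rω sinθ·[1 + r cosθ/√(L² − r² sin²θ)].
With r = 0.0763 m, L = 0.2997 m, θ = 24.5°: √(L² − r² sin²θ) = 0.29803 m.
v = −0.0763·6.51·0.41469·[1 + 0.0763·0.90996/0.29803] = -0.25397 m/s.
|v| = 0.25397 m/s = 253.97 mm/s.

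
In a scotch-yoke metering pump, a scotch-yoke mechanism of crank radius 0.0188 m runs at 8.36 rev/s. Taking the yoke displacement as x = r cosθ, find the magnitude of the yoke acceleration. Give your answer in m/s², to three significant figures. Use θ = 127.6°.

ω = 52.53 rad/s (from 8.36 rev/s).
x = r cosθ ⇒ ẍ = −rω² cosθ (ω constant).
|a| = rω²|cosθ| = 0.0188·(52.53)²·|cos 127.6°| = 31.649 m/s².

31.6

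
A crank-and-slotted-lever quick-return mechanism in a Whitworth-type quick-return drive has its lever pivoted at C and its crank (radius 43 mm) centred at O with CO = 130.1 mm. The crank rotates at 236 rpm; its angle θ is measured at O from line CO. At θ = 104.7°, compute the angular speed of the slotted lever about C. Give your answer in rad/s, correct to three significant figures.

0.666

ω = 24.71 rad/s (from 236 rpm).
Crank pin A relative to C: A = (d + r cosθ, r sinθ); lever angle φ = atan2(r sinθ, d + r cosθ).
Differentiating tanφ: φ̇ = rω(d cosθ + r)/(d² + r² + 2dr cosθ).
d² + r² + 2dr cosθ = |CA|² = 0.0159358 m²;  d cosθ + r = +0.0099861 m.
|ω_lever| = |0.043·24.71·+0.0099861| / 0.0159358 = 0.66593 rad/s.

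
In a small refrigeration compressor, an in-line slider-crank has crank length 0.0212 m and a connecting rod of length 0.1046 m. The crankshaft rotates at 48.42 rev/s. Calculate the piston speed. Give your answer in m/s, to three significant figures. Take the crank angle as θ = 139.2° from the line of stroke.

ω = 2π·48.4 = 304.2 rad/s
For an in-line slider-crank, x = r cosθ + √(L² − r² sin²θ), so v = −rω sinθ·[1 + r cosθ/√(L² − r² sin²θ)].
With r = 0.0212 m, L = 0.1046 m, θ = 139.2°: √(L² − r² sin²θ) = 0.10368 m.
v = −0.0212·304.2·0.65342·[1 + 0.0212·-0.75700/0.10368] = -3.562 m/s.
|v| = 3.562 m/s.

3.56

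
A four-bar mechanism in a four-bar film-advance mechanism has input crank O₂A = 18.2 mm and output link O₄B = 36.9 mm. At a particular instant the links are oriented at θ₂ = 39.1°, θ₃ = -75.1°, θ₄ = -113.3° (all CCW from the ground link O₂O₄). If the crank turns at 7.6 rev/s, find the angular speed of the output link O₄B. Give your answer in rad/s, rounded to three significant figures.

ω₂ = 47.75 rad/s (from 7.6 rev/s).
Differentiating the loop-closure r₂e^{iθ₂}+r₃e^{iθ₃}=r₁+r₄e^{iθ₄} gives r₂ω₂e^{iθ₂}+r₃ω₃e^{iθ₃}=r₄ω₄e^{iθ₄}.
Eliminating the other unknown: ω₄ = r₂ω₂ sin(θ₂−θ₃) / [r₄ sin(θ₄−θ₃)].
Numerator sine = +0.91212; denominator sine = -0.61841.
Result = 0.0182·47.75·(+0.91212) / (0.0369·(-0.61841)) = -34.739 rad/s; magnitude 34.739 rad/s.

34.7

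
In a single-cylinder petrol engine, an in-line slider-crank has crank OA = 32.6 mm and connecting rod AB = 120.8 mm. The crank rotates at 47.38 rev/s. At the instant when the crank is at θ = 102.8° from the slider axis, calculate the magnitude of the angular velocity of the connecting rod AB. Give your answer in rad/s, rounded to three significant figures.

ω = 297.7 rad/s (converted from 47.38 rev/s).
The rod makes angle φ with the slider axis where L sinφ = r sinθ; differentiating, L cosφ·φ̇ = r ω cosθ.
L cosφ = √(L² − r² sin²θ) = 0.11654 m.
|ω_rod| = r ω |cosθ| / √(L² − r² sin²θ) = 0.0326·297.7·0.22155/0.11654 = 18.449 rad/s.

18.4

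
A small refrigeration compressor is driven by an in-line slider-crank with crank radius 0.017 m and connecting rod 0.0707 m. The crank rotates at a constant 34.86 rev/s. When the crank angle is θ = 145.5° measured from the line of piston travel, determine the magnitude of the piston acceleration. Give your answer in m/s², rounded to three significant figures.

599

ω = 2π·34.9 = 219 rad/s
x(θ) = r cosθ + √(L² − r² sin²θ); with ω constant, a = ω²·d²x/dθ².
d²x/dθ² = −r cosθ − r²(cos2θ)/√u − r⁴ sin²2θ/(4u^{3/2}),  u = L² − r² sin²θ = 0.00490577 m².
Substituting r = 0.017 m, L = 0.0707 m, θ = 145.5°: d²x/dθ² = +0.012479 m.
a = ω²·d²x/dθ² = (219)²·(+0.012479) = +598.66 m/s²;  |a| = 598.66 m/s².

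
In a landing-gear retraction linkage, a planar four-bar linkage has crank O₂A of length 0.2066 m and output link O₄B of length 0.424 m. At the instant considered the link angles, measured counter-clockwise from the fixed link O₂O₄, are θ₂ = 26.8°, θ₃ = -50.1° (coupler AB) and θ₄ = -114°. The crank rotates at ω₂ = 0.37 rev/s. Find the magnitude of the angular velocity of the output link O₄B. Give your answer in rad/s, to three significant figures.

1.23

ω₂ = 2.325 rad/s (from 0.37 rev/s).
Differentiating the loop-closure r₂e^{iθ₂}+r₃e^{iθ₃}=r₁+r₄e^{iθ₄} gives r₂ω₂e^{iθ₂}+r₃ω₃e^{iθ₃}=r₄ω₄e^{iθ₄}.
Eliminating the other unknown: ω₄ = r₂ω₂ sin(θ₂−θ₃) / [r₄ sin(θ₄−θ₃)].
Numerator sine = +0.97398; denominator sine = -0.89803.
Result = 0.2066·2.325·(+0.97398) / (0.424·(-0.89803)) = -1.2286 rad/s; magnitude 1.2286 rad/s.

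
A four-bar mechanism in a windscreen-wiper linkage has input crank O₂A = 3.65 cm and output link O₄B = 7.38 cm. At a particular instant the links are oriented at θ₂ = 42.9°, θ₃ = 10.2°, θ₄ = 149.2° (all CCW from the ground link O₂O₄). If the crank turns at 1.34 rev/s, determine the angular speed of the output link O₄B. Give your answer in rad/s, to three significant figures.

ω₂ = 8.419 rad/s (from 1.34 rev/s).
Differentiating the loop-closure r₂e^{iθ₂}+r₃e^{iθ₃}=r₁+r₄e^{iθ₄} gives r₂ω₂e^{iθ₂}+r₃ω₃e^{iθ₃}=r₄ω₄e^{iθ₄}.
Eliminating the other unknown: ω₄ = r₂ω₂ sin(θ₂−θ₃) / [r₄ sin(θ₄−θ₃)].
Numerator sine = +0.54024; denominator sine = +0.65606.
Result = 0.0365·8.419·(+0.54024) / (0.0738·(+0.65606)) = +3.429 rad/s; magnitude 3.429 rad/s.

3.43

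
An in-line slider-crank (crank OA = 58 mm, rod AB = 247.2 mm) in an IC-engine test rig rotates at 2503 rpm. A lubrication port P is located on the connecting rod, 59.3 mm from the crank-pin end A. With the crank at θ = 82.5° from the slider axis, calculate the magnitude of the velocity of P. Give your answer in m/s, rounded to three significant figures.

15.3

ω = 262.1 rad/s.  Crank-pin speed |V_A| = rω = 15.203 m/s, perpendicular to OA.
Rod angle: sinφ = −(r/L) sinθ ⇒ φ = -13.451°; ω_rod = −rω cosθ/√(L²−r²sin²θ) = -8.2537 rad/s.
V_P = V_A + ω_rod × AP, with AP = 0.0593 m along the rod.
Components: V_Px = −rω sinθ − a·ω_rod·sinφ = -15.186 m/s;  V_Py = rω cosθ + a·ω_rod·cosφ = +1.5083 m/s.
|V_P| = √(V_Px² + V_Py²) = 15.261 m/s.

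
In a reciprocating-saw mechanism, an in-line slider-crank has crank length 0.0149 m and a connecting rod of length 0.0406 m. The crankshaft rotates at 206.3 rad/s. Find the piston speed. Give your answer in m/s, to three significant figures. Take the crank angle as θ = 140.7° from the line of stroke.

ω = 206.3 rad/s
For an in-line slider-crank, x = r cosθ + √(L² − r² sin²θ), so v = −rω sinθ·[1 + r cosθ/√(L² − r² sin²θ)].
With r = 0.0149 m, L = 0.0406 m, θ = 140.7°: √(L² − r² sin²θ) = 0.039488 m.
v = −0.0149·206.3·0.63338·[1 + 0.0149·-0.77384/0.039488] = -1.3784 m/s.
|v| = 1.3784 m/s.

1.38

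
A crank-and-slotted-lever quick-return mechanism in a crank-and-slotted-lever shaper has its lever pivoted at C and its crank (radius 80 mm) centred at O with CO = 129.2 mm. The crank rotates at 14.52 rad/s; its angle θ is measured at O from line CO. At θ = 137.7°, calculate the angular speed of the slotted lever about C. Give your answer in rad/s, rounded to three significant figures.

2.32

ω = 14.52 rad/s
Crank pin A relative to C: A = (d + r cosθ, r sinθ); lever angle φ = atan2(r sinθ, d + r cosθ).
Differentiating tanφ: φ̇ = rω(d cosθ + r)/(d² + r² + 2dr cosθ).
d² + r² + 2dr cosθ = |CA|² = 0.00780299 m²;  d cosθ + r = -0.01556 m.
|ω_lever| = |0.08·14.52·-0.01556| / 0.00780299 = 2.3164 rad/s.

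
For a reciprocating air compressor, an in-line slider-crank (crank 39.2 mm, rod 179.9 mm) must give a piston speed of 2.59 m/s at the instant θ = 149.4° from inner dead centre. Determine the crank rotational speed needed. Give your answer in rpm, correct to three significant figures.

1530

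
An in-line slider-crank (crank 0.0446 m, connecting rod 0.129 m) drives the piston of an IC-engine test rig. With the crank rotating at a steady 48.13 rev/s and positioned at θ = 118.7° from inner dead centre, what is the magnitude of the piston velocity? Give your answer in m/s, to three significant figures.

9.77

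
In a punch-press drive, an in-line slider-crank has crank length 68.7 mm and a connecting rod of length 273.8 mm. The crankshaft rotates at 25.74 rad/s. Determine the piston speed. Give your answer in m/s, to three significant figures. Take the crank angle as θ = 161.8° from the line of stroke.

ω = 25.74 rad/s
For an in-line slider-crank, x = r cosθ + √(L² − r² sin²θ), so v = −rω sinθ·[1 + r cosθ/√(L² − r² sin²θ)].
With r = 0.0687 m, L = 0.2738 m, θ = 161.8°: √(L² − r² sin²θ) = 0.27296 m.
v = −0.0687·25.74·0.31233·[1 + 0.0687·-0.94997/0.27296] = -0.42026 m/s.
|v| = 0.42026 m/s.

0.420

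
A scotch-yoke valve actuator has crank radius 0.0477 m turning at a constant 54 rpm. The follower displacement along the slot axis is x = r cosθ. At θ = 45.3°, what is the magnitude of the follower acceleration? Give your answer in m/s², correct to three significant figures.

1.07

ω = 5.655 rad/s (from 54 rpm).
x = r cosθ ⇒ ẍ = −rω² cosθ (ω constant).
|a| = rω²|cosθ| = 0.0477·(5.655)²·|cos 45.3°| = 1.0729 m/s².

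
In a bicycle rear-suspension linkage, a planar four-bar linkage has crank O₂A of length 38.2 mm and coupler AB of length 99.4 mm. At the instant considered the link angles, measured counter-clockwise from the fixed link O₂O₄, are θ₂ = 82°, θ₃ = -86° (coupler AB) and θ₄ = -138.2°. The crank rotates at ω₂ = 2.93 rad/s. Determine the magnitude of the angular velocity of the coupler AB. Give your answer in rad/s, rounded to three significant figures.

ω₂ = 2.93 rad/s
Differentiating the loop-closure r₂e^{iθ₂}+r₃e^{iθ₃}=r₁+r₄e^{iθ₄} gives r₂ω₂e^{iθ₂}+r₃ω₃e^{iθ₃}=r₄ω₄e^{iθ₄}.
Eliminating the other unknown: ω₃ = r₂ω₂ sin(θ₄−θ₂) / [r₃ sin(θ₃−θ₄)].
Numerator sine = +0.64546; denominator sine = +0.79016.
Result = 0.0382·2.93·(+0.64546) / (0.0994·(+0.79016)) = +0.91981 rad/s; magnitude 0.91981 rad/s.

0.920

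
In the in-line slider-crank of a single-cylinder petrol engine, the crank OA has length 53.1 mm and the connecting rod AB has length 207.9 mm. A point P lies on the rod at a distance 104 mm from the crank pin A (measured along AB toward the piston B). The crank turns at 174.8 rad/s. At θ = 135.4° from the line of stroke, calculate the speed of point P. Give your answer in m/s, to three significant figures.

ω = 174.8 rad/s.  Crank-pin speed |V_A| = rω = 9.2819 m/s, perpendicular to OA.
Rod angle: sinφ = −(r/L) sinθ ⇒ φ = -10.331°; ω_rod = −rω cosθ/√(L²−r²sin²θ) = +32.313 rad/s.
V_P = V_A + ω_rod × AP, with AP = 0.104 m along the rod.
Components: V_Px = −rω sinθ − a·ω_rod·sinφ = -5.9146 m/s;  V_Py = rω cosθ + a·ω_rod·cosφ = -3.3029 m/s.
|V_P| = √(V_Px² + V_Py²) = 6.7744 m/s.

6.77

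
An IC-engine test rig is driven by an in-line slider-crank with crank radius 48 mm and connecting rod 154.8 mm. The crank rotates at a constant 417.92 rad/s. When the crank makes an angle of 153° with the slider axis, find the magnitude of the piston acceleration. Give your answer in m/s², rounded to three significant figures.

5880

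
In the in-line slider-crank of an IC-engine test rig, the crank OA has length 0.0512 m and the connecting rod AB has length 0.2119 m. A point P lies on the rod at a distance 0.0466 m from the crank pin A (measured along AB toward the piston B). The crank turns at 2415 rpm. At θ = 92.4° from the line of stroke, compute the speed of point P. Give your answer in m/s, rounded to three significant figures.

12.9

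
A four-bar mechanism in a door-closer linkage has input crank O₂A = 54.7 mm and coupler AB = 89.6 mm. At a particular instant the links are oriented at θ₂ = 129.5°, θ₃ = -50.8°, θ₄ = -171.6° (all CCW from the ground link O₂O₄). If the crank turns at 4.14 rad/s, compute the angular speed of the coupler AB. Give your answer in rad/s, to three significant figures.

2.52

ω₂ = 4.14 rad/s
Differentiating the loop-closure r₂e^{iθ₂}+r₃e^{iθ₃}=r₁+r₄e^{iθ₄} gives r₂ω₂e^{iθ₂}+r₃ω₃e^{iθ₃}=r₄ω₄e^{iθ₄}.
Eliminating the other unknown: ω₃ = r₂ω₂ sin(θ₄−θ₂) / [r₃ sin(θ₃−θ₄)].
Numerator sine = +0.85627; denominator sine = +0.85896.
Result = 0.0547·4.14·(+0.85627) / (0.0896·(+0.85896)) = +2.5195 rad/s; magnitude 2.5195 rad/s.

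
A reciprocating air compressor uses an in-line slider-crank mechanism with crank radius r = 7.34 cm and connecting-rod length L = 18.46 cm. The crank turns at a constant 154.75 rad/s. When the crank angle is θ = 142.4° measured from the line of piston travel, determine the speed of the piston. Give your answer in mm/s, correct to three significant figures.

4680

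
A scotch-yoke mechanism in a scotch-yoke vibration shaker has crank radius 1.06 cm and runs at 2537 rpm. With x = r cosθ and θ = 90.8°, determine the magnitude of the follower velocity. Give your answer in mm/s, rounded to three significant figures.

ω = 265.7 rad/s (from 2537 rpm).
x = r cosθ ⇒ ẋ = −rω sinθ.
|v| = rω|sinθ| = 0.0106·265.7·|sin 90.8°| = 2.8159 m/s = 2815.9 mm/s.

2820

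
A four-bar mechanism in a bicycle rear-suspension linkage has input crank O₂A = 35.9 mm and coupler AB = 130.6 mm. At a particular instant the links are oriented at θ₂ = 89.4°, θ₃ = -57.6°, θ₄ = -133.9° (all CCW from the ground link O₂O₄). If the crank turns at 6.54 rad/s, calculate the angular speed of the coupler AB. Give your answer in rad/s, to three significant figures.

1.27

ω₂ = 6.54 rad/s
Differentiating the loop-closure r₂e^{iθ₂}+r₃e^{iθ₃}=r₁+r₄e^{iθ₄} gives r₂ω₂e^{iθ₂}+r₃ω₃e^{iθ₃}=r₄ω₄e^{iθ₄}.
Eliminating the other unknown: ω₃ = r₂ω₂ sin(θ₄−θ₂) / [r₃ sin(θ₃−θ₄)].
Numerator sine = +0.68582; denominator sine = +0.97155.
Result = 0.0359·6.54·(+0.68582) / (0.1306·(+0.97155)) = +1.269 rad/s; magnitude 1.269 rad/s.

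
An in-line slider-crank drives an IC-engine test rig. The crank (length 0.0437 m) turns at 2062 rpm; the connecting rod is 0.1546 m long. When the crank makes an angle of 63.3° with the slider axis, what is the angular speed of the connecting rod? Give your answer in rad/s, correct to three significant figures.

ω = 215.9 rad/s (converted from 2062 rpm).
The rod makes angle φ with the slider axis where L sinφ = r sinθ; differentiating, L cosφ·φ̇ = r ω cosθ.
L cosφ = √(L² − r² sin²θ) = 0.14959 m.
|ω_rod| = r ω |cosθ| / √(L² − r² sin²θ) = 0.0437·215.9·0.44932/0.14959 = 28.343 rad/s.

28.3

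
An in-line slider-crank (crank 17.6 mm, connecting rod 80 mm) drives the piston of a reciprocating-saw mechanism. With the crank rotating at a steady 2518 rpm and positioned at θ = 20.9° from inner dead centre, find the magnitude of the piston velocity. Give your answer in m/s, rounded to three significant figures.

2.00

ω = 2π·2518/60 = 263.7 rad/s
For an in-line slider-crank, x = r cosθ + √(L² − r² sin²θ), so v = −rω sinθ·[1 + r cosθ/√(L² − r² sin²θ)].
With r = 0.0176 m, L = 0.08 m, θ = 20.9°: √(L² − r² sin²θ) = 0.079753 m.
v = −0.0176·263.7·0.35674·[1 + 0.0176·0.93420/0.079753] = -1.9969 m/s.
|v| = 1.9969 m/s.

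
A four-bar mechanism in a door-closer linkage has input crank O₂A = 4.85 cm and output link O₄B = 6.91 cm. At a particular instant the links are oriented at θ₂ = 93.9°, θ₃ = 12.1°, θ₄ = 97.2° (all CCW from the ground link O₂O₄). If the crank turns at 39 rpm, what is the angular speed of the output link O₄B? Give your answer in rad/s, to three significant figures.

2.85

ω₂ = 4.084 rad/s (from 39 rpm).
Differentiating the loop-closure r₂e^{iθ₂}+r₃e^{iθ₃}=r₁+r₄e^{iθ₄} gives r₂ω₂e^{iθ₂}+r₃ω₃e^{iθ₃}=r₄ω₄e^{iθ₄}.
Eliminating the other unknown: ω₄ = r₂ω₂ sin(θ₂−θ₃) / [r₄ sin(θ₄−θ₃)].
Numerator sine = +0.98978; denominator sine = +0.99635.
Result = 0.0485·4.084·(+0.98978) / (0.0691·(+0.99635)) = +2.8476 rad/s; magnitude 2.8476 rad/s.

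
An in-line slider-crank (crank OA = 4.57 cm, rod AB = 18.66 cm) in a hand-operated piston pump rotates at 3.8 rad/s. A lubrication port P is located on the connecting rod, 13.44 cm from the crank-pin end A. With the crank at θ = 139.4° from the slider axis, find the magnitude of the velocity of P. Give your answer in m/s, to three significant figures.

0.104

ω = 3.8 rad/s.  Crank-pin speed |V_A| = rω = 0.17366 m/s, perpendicular to OA.
Rod angle: sinφ = −(r/L) sinθ ⇒ φ = -9.171°; ω_rod = −rω cosθ/√(L²−r²sin²θ) = +0.71577 rad/s.
V_P = V_A + ω_rod × AP, with AP = 0.1344 m along the rod.
Components: V_Px = −rω sinθ − a·ω_rod·sinφ = -0.097681 m/s;  V_Py = rω cosθ + a·ω_rod·cosφ = -0.036885 m/s.
|V_P| = √(V_Px² + V_Py²) = 0.10441 m/s.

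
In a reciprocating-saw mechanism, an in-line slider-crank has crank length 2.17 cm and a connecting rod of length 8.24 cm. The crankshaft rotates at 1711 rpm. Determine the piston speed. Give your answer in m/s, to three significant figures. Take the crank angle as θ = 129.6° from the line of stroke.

2.48

ω = 2π·1711/60 = 179.2 rad/s
For an in-line slider-crank, x = r cosθ + √(L² − r² sin²θ), so v = −rω sinθ·[1 + r cosθ/√(L² − r² sin²θ)].
With r = 0.0217 m, L = 0.0824 m, θ = 129.6°: √(L² − r² sin²θ) = 0.080686 m.
v = −0.0217·179.2·0.77051·[1 + 0.0217·-0.63742/0.080686] = -2.4823 m/s.
|v| = 2.4823 m/s.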